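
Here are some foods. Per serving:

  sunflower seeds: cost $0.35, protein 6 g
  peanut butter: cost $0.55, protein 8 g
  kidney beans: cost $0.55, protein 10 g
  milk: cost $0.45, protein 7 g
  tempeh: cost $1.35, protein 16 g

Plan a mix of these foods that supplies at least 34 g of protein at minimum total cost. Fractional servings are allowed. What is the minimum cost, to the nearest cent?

$1.87

Cost per g of protein: kidney beans $0.0550, sunflower seeds $0.0583, milk $0.0643, peanut butter $0.0688, tempeh $0.0844.
With no serving limits, use only kidney beans: 34 g / 10 g = 3.4 servings × $0.55 = $1.87.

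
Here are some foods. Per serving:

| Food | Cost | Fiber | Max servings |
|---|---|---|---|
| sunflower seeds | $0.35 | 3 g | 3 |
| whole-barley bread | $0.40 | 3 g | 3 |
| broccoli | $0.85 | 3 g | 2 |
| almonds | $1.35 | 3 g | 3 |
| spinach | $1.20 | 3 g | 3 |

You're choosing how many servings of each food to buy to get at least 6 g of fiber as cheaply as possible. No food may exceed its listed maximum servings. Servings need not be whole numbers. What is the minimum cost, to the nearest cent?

$0.70

Cost per g of fiber: sunflower seeds $0.1167, whole-barley bread $0.1333, broccoli $0.2833, spinach $0.4000, almonds $0.4500.
Take 2 servings of sunflower seeds: +6.0 g fiber for $0.70 (total $0.70, still need 0.0 g).
Greedy by cheapest-per-g is optimal for a single linear constraint, so the minimum cost is $0.70.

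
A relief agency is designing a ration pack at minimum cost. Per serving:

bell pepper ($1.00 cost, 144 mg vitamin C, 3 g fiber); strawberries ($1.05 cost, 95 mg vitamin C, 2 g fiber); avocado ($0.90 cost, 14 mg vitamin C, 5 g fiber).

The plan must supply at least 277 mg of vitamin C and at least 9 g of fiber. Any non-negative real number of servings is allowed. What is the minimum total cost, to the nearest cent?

$2.47

With two linear requirements the optimum uses one or two foods; enumerate the corners.
bell pepper only: max(277/144, 9/3) = 3 servings → $3.00.
strawberries only: max(277/95, 9/2) = 4.5 servings → $4.72.
avocado only: max(277/14, 9/5) = 19.79 servings → $17.81.
bell pepper + strawberries with both targets exact would need a negative amount; discard.
bell pepper + avocado with both tight: 1.857 servings and 0.6858 servings → $2.47.
strawberries + avocado with both tight: 2.817 servings and 0.6734 servings → $3.56.
So the least-cost plan costs $2.47.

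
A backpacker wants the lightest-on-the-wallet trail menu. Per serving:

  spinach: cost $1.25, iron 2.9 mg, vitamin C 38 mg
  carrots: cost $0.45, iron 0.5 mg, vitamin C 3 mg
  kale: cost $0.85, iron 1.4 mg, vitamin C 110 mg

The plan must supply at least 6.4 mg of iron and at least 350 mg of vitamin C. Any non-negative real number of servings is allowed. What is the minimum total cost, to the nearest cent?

$3.47

For a min-cost LP with two ≥-constraints, a basic feasible solution has at most two positive variables.
spinach only: max(6.4/2.9, 350/38) = 9.211 servings → $11.51.
carrots only: max(6.4/0.5, 350/3) = 116.7 servings → $52.50.
kale only: max(6.4/1.4, 350/110) = 4.571 servings → $3.89.
spinach + carrots: the both-tight solution has a negative serving — not a feasible corner.
spinach + kale with both tight: 0.8051 servings and 2.904 servings → $3.47.
carrots + kale with both tight: 4.213 servings and 3.067 servings → $4.50.
Cheapest feasible corner: $3.47.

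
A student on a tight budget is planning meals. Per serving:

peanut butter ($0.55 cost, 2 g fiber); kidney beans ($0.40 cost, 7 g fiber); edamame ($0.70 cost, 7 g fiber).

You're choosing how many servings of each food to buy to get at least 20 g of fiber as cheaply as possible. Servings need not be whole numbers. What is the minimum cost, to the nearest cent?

$1.14

Cost per g of fiber: kidney beans $0.0571, edamame $0.1000, peanut butter $0.2750.
With no serving limits, use only kidney beans: 20 g / 7 g = 2.857 servings × $0.40 = $1.14.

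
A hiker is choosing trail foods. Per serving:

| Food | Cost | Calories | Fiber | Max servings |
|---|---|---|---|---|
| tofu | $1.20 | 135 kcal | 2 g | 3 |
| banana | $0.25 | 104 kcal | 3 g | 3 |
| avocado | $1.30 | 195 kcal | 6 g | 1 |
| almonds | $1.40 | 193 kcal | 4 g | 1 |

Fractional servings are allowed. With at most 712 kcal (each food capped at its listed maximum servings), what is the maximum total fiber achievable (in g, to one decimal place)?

Fiber per kcal: avocado 0.03077, banana 0.02885, almonds 0.02073, tofu 0.01481.
Take 1 serving of avocado: uses 195 kcal, +6.0 g fiber (running total 6.0 g).
Take 3 servings of banana: uses 312 kcal, +9.0 g fiber (running total 15.0 g).
Take 1 serving of almonds: uses 193 kcal, +4.0 g fiber (running total 19.0 g).
Take 0.08889 servings of tofu: uses 12 kcal, +0.2 g fiber (running total 19.2 g).
Greedy by best ratio exhausts the calories allowance optimally: 19.2 g.

19.2 g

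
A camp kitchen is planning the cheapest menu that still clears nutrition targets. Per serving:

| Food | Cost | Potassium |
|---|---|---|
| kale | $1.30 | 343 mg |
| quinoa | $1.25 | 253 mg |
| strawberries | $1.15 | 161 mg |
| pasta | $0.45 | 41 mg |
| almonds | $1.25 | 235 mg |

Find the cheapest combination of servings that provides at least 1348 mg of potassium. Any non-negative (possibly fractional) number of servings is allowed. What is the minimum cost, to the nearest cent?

Cost per mg of potassium: kale $0.0038, quinoa $0.0049, almonds $0.0053, strawberries $0.0071, pasta $0.0110.
With no serving limits, use only kale: 1348 mg / 343 mg = 3.93 servings × $1.30 = $5.11.

$5.11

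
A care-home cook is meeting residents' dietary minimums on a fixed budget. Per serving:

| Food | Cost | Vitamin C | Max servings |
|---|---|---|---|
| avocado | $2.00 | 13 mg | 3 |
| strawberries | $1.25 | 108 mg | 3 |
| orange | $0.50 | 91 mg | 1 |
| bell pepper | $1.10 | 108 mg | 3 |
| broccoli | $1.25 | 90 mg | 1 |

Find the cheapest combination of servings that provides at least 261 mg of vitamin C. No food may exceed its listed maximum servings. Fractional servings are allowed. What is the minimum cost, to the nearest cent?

Cost per mg of vitamin C: orange $0.0055, bell pepper $0.0102, strawberries $0.0116, broccoli $0.0139, avocado $0.1538.
Take 1 serving of orange: +91.0 mg vitamin C for $0.50 (total $0.50, still need 170.0 mg).
Take 1.574 servings of bell pepper: +170.0 mg vitamin C for $1.73 (total $2.23, still need 0.0 mg).
Filling from the cheapest source first is optimal under one linear minimum: $2.23.

$2.23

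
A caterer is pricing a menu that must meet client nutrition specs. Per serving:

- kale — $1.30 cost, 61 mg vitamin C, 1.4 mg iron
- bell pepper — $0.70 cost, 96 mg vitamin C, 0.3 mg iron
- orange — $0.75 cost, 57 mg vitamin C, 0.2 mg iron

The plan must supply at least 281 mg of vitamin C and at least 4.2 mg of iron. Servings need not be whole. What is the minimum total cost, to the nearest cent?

$4.40

The cheapest plan sits at a corner of the feasible region — with two constraints it uses at most two foods.
kale only: max(281/61, 4.2/1.4) = 4.607 servings → $5.99.
bell pepper only: max(281/96, 4.2/0.3) = 14 servings → $9.80.
orange only: max(281/57, 4.2/0.2) = 21 servings → $15.75.
kale + bell pepper with both tight: 2.747 servings and 1.182 servings → $4.40.
kale + orange with both tight: 2.71 servings and 2.03 servings → $5.05.
bell pepper + orange: the both-tight solution has a negative serving — not a feasible corner.
The minimum over all feasible corners is $4.40.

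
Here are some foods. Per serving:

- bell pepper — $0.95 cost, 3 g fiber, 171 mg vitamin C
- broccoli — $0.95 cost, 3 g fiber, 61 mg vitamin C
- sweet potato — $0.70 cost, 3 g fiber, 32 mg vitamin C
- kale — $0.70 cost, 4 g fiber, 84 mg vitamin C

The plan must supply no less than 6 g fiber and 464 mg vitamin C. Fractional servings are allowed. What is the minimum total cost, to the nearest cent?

$2.58

bell pepper only: max(6/3, 464/171) = 2.713 servings → $2.58.
broccoli only: max(6/3, 464/61) = 7.607 servings → $7.23.
sweet potato only: max(6/3, 464/32) = 14.5 servings → $10.15.
kale only: max(6/4, 464/84) = 5.524 servings → $3.87.
bell pepper + broccoli: intersection lies outside the first quadrant.
bell pepper + sweet potato with both targets exact would need a negative amount; discard.
bell pepper + kale with both targets exact would need a negative amount; discard.
broccoli + sweet potato: intersection lies outside the first quadrant.
broccoli + kale: the both-tight solution has a negative serving — not a feasible corner.
sweet potato + kale: intersection lies outside the first quadrant.
So the least-cost plan costs $2.58.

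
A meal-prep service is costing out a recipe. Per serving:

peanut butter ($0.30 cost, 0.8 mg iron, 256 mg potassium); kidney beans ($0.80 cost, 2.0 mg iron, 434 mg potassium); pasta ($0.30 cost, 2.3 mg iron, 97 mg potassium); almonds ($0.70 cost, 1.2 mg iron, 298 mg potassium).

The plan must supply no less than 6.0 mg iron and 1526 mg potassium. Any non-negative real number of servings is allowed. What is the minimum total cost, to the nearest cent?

At the optimum either one food covers both requirements or two foods hit both targets exactly; no other combination can be cheaper.
peanut butter only: max(6.0/0.8, 1526/256) = 7.5 servings → $2.25.
kidney beans only: max(6.0/2.0, 1526/434) = 3.516 servings → $2.81.
pasta only: max(6.0/2.3, 1526/97) = 15.73 servings → $4.72.
almonds only: max(6.0/1.2, 1526/298) = 5.121 servings → $3.58.
peanut butter + kidney beans with both tight: 2.718 servings and 1.913 servings → $2.35.
peanut butter + pasta with both tight: 5.727 servings and 0.6166 servings → $1.90.
peanut butter + almonds with both tight: 0.6279 servings and 4.581 servings → $3.40.
kidney beans + pasta: intersection lies outside the first quadrant.
kidney beans + almonds: the both-tight solution has a negative serving — not a feasible corner.
pasta + almonds: intersection lies outside the first quadrant.
Cheapest feasible corner: $1.90.

$1.90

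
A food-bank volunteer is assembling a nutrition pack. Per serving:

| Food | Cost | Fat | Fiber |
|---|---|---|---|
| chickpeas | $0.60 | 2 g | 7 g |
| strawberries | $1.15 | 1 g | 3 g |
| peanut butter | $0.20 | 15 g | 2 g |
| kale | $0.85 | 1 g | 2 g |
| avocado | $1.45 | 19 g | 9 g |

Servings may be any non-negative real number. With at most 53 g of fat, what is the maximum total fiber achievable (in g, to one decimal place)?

185.5 g

Fiber per g fat: chickpeas 3.5, strawberries 3, kale 2, avocado 0.4737, peanut butter 0.1333.
With no serving limits, spend the whole fat allowance on chickpeas: 53 g / 2 g × 7 g = 185.5 g.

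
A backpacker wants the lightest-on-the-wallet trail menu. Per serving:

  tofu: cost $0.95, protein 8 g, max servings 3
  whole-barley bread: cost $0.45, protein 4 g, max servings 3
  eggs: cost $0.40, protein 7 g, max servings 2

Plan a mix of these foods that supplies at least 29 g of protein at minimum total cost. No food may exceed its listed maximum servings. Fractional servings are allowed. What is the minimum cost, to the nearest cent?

Cost per g of protein: eggs $0.0571, whole-barley bread $0.1125, tofu $0.1187.
Take 2 servings of eggs: +14.0 g protein for $0.80 (total $0.80, still need 15.0 g).
Take 3 servings of whole-barley bread: +12.0 g protein for $1.35 (total $2.15, still need 3.0 g).
Take 0.375 servings of tofu: +3.0 g protein for $0.36 (total $2.51, still need 0.0 g).
Filling from the cheapest source first is optimal under one linear minimum: $2.51.

$2.51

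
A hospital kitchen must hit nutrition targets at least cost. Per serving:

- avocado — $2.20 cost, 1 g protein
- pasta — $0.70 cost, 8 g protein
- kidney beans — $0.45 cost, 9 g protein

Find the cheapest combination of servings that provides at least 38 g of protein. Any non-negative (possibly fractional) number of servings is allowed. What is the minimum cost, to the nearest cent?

Cost per g of protein: kidney beans $0.0500, pasta $0.0875, avocado $2.2000.
With no serving limits, use only kidney beans: 38 g / 9 g = 4.222 servings × $0.45 = $1.90.

$1.90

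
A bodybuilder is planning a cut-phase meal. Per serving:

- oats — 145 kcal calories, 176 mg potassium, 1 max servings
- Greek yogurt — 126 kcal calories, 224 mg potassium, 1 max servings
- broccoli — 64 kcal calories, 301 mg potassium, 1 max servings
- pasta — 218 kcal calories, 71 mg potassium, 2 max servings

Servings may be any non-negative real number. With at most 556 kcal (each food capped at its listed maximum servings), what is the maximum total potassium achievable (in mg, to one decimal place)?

Potassium per kcal: broccoli 4.703, Greek yogurt 1.778, oats 1.214, pasta 0.3257.
Take 1 serving of broccoli: uses 64 kcal, +301.0 mg potassium (running total 301.0 mg).
Take 1 serving of Greek yogurt: uses 126 kcal, +224.0 mg potassium (running total 525.0 mg).
Take 1 serving of oats: uses 145 kcal, +176.0 mg potassium (running total 701.0 mg).
Take 1.014 servings of pasta: uses 221 kcal, +72.0 mg potassium (running total 773.0 mg).
Filling greedily by potassium-per-kcal is optimal for one linear limit, giving 773.0 mg.

773.0 mg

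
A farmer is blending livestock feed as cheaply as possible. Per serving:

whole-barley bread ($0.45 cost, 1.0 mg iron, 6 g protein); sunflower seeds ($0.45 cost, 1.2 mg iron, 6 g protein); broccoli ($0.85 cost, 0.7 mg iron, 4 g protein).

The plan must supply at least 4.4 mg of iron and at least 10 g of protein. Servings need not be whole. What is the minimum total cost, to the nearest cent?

Compare the cost at each extreme point of the feasible region.
whole-barley bread only: max(4.4/1.0, 10/6) = 4.4 servings → $1.98.
sunflower seeds only: max(4.4/1.2, 10/6) = 3.667 servings → $1.65.
broccoli only: max(4.4/0.7, 10/4) = 6.286 servings → $5.34.
whole-barley bread + sunflower seeds: intersection lies outside the first quadrant.
whole-barley bread + broccoli with both targets exact would need a negative amount; discard.
sunflower seeds + broccoli: intersection lies outside the first quadrant.
Cheapest feasible corner: $1.65.

$1.65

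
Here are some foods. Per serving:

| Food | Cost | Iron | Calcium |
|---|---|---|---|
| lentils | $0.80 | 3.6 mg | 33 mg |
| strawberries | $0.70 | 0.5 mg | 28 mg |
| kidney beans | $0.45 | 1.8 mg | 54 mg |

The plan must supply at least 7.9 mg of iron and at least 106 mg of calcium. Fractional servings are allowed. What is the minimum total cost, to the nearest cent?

$1.80

An LP optimum is at a vertex; with two nutrient constraints at most two foods are used. Check each candidate.
lentils only: max(7.9/3.6, 106/33) = 3.212 servings → $2.57.
strawberries only: max(7.9/0.5, 106/28) = 15.8 servings → $11.06.
kidney beans only: max(7.9/1.8, 106/54) = 4.389 servings → $1.98.
lentils + strawberries with both tight: 1.995 servings and 1.434 servings → $2.60.
lentils + kidney beans with both tight: 1.747 servings and 0.8956 servings → $1.80.
strawberries + kidney beans: intersection lies outside the first quadrant.
The minimum over all feasible corners is $1.80.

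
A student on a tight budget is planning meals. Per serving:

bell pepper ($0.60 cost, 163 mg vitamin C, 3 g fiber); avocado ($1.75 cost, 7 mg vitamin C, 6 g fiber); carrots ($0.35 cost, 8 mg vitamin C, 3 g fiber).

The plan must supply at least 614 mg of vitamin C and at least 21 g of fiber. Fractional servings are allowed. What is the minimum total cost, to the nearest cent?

$3.35

bell pepper only: max(614/163, 21/3) = 7 servings → $4.20.
avocado only: max(614/7, 21/6) = 87.71 servings → $153.50.
carrots only: max(614/8, 21/3) = 76.75 servings → $26.86.
bell pepper + avocado with both tight: 3.696 servings and 1.652 servings → $5.11.
bell pepper + carrots with both tight: 3.6 servings and 3.4 servings → $3.35.
avocado + carrots: intersection lies outside the first quadrant.
The minimum over all feasible corners is $3.35.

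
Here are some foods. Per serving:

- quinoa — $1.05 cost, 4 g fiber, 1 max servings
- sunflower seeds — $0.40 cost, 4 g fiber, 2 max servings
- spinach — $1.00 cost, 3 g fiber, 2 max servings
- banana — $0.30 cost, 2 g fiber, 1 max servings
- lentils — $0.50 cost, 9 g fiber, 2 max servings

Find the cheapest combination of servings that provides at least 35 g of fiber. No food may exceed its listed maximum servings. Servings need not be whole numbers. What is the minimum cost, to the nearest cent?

Cost per g of fiber: lentils $0.0556, sunflower seeds $0.1000, banana $0.1500, quinoa $0.2625, spinach $0.3333.
Take 2 servings of lentils: +18.0 g fiber for $1.00 (total $1.00, still need 17.0 g).
Take 2 servings of sunflower seeds: +8.0 g fiber for $0.80 (total $1.80, still need 9.0 g).
Take 1 serving of banana: +2.0 g fiber for $0.30 (total $2.10, still need 7.0 g).
Take 1 serving of quinoa: +4.0 g fiber for $1.05 (total $3.15, still need 3.0 g).
Take 1 serving of spinach: +3.0 g fiber for $1.00 (total $4.15, still need 0.0 g).
Greedy by cheapest-per-g is optimal for a single linear constraint, so the minimum cost is $4.15.

$4.15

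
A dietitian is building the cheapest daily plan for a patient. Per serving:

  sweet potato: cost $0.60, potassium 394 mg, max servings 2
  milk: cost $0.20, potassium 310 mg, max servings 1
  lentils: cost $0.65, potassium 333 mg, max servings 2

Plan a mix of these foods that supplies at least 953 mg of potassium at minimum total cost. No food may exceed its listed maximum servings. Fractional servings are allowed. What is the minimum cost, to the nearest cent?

Cost per mg of potassium: milk $0.0006, sweet potato $0.0015, lentils $0.0020.
Take 1 serving of milk: +310.0 mg potassium for $0.20 (total $0.20, still need 643.0 mg).
Take 1.632 servings of sweet potato: +643.0 mg potassium for $0.98 (total $1.18, still need 0.0 mg).
Filling from the cheapest source first is optimal under one linear minimum: $1.18.

$1.18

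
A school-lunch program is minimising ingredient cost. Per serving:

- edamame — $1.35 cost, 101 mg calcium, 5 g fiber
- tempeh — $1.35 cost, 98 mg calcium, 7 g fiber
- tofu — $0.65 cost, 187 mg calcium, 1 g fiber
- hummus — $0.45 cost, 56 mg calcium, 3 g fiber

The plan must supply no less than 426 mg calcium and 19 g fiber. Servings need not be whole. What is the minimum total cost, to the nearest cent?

For a min-cost LP with two ≥-constraints, a basic feasible solution has at most two positive variables.
edamame only: max(426/101, 19/5) = 4.218 servings → $5.69.
tempeh only: max(426/98, 19/7) = 4.347 servings → $5.87.
tofu only: max(426/187, 19/1) = 19 servings → $12.35.
hummus only: max(426/56, 19/3) = 7.607 servings → $3.42.
edamame + tempeh with both targets exact would need a negative amount; discard.
edamame + tofu with both tight: 3.749 servings and 0.253 servings → $5.23.
edamame + hummus: the both-tight solution has a negative serving — not a feasible corner.
tempeh + tofu with both tight: 2.582 servings and 0.9249 servings → $4.09.
tempeh + hummus with both targets exact would need a negative amount; discard.
tofu + hummus with both tight: 0.4238 servings and 6.192 servings → $3.06.
So the least-cost plan costs $3.06.

$3.06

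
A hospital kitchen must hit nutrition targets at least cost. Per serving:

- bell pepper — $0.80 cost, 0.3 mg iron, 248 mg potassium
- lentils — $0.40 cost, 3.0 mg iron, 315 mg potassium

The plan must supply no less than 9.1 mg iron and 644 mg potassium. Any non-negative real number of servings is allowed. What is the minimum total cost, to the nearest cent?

Check every corner: each single food scaled to meet both minima, and each pair solved so both constraints bind.
bell pepper only: max(9.1/0.3, 644/248) = 30.33 servings → $24.27.
lentils only: max(9.1/3.0, 644/315) = 3.033 servings → $1.21.
bell pepper + lentils with both targets exact would need a negative amount; discard.
So the least-cost plan costs $1.21.

$1.21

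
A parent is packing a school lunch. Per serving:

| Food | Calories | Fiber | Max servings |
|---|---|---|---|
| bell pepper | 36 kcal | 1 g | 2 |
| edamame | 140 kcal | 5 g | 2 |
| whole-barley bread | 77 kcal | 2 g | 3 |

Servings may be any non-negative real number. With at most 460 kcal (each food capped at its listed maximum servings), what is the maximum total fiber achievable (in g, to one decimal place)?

14.8 g

Fiber per kcal: edamame 0.03571, bell pepper 0.02778, whole-barley bread 0.02597.
Take 2 servings of edamame: uses 280 kcal, +10.0 g fiber (running total 10.0 g).
Take 2 servings of bell pepper: uses 72 kcal, +2.0 g fiber (running total 12.0 g).
Take 1.403 servings of whole-barley bread: uses 108 kcal, +2.8 g fiber (running total 14.8 g).
Filling greedily by fiber-per-kcal is optimal for one linear limit, giving 14.8 g.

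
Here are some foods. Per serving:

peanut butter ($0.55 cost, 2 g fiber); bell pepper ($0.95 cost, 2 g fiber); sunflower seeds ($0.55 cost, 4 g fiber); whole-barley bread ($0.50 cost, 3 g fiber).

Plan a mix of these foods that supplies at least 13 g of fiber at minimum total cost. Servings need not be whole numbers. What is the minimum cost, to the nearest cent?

$1.79

Cost per g of fiber: sunflower seeds $0.1375, whole-barley bread $0.1667, peanut butter $0.2750, bell pepper $0.4750.
With no serving limits, use only sunflower seeds: 13 g / 4 g = 3.25 servings × $0.55 = $1.79.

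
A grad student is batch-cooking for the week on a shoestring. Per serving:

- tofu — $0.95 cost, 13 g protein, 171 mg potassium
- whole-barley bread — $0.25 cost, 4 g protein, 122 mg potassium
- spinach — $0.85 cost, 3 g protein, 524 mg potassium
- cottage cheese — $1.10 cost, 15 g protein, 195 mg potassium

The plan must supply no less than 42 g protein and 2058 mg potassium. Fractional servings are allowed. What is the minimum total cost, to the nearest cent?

$3.82

A basic optimal solution has at most two foods positive. Try each food alone and each pair with both targets met exactly.
tofu only: max(42/13, 2058/171) = 12.04 servings → $11.43.
whole-barley bread only: max(42/4, 2058/122) = 16.87 servings → $4.22.
spinach only: max(42/3, 2058/524) = 14 servings → $11.90.
cottage cheese only: max(42/15, 2058/195) = 10.55 servings → $11.61.
tofu + whole-barley bread: the both-tight solution has a negative serving — not a feasible corner.
tofu + spinach with both tight: 2.514 servings and 3.107 servings → $5.03.
tofu + cottage cheese: the both-tight solution has a negative serving — not a feasible corner.
whole-barley bread + spinach with both tight: 9.153 servings and 1.797 servings → $3.82.
whole-barley bread + cottage cheese: the both-tight solution has a negative serving — not a feasible corner.
spinach + cottage cheese with both tight: 3.118 servings and 2.176 servings → $5.04.
Cheapest feasible corner: $3.82.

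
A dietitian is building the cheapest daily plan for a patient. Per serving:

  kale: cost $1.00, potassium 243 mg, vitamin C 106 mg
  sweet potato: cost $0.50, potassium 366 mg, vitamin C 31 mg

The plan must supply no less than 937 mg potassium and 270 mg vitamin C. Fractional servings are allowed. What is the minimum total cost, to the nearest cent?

$2.77

Two binding constraints pin down two serving amounts, so the optimal mix uses at most two foods. The candidates are each food alone (scaled to the tighter of potassium/vitamin C) and each pair with both constraints tight.
kale only: max(937/243, 270/106) = 3.856 servings → $3.86.
sweet potato only: max(937/366, 270/31) = 8.71 servings → $4.35.
kale + sweet potato with both tight: 2.232 servings and 1.078 servings → $2.77.
Cheapest feasible corner: $2.77.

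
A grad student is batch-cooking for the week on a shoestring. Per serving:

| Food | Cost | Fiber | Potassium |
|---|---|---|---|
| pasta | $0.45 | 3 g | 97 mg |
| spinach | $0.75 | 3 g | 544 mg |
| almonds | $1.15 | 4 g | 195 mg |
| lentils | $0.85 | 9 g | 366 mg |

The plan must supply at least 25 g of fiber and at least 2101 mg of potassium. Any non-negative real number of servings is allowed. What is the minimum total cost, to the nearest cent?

The cheapest plan sits at a corner of the feasible region — with two constraints it uses at most two foods.
pasta only: max(25/3, 2101/97) = 21.66 servings → $9.75.
spinach only: max(25/3, 2101/544) = 8.333 servings → $6.25.
almonds only: max(25/4, 2101/195) = 10.77 servings → $12.39.
lentils only: max(25/9, 2101/366) = 5.74 servings → $4.88.
pasta + spinach with both tight: 5.441 servings and 2.892 servings → $4.62.
pasta + almonds: the both-tight solution has a negative serving — not a feasible corner.
pasta + lentils: intersection lies outside the first quadrant.
spinach + almonds with both tight: 2.218 servings and 4.586 servings → $6.94.
spinach + lentils with both tight: 2.57 servings and 1.921 servings → $3.56.
almonds + lentils: the both-tight solution has a negative serving — not a feasible corner.
So the least-cost plan costs $3.56.

$3.56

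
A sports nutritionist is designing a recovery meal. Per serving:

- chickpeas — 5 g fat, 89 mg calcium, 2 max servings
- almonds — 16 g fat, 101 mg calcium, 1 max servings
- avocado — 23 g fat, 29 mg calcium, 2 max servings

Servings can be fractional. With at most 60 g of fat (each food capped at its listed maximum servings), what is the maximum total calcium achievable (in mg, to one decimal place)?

321.9 mg

Calcium per g fat: chickpeas 17.8, almonds 6.312, avocado 1.261.
Take 2 servings of chickpeas: uses 10 g fat, +178.0 mg calcium (running total 178.0 mg).
Take 1 serving of almonds: uses 16 g fat, +101.0 mg calcium (running total 279.0 mg).
Take 1.478 servings of avocado: uses 34 g fat, +42.9 mg calcium (running total 321.9 mg).
Greedy by best ratio exhausts the fat allowance optimally: 321.9 mg.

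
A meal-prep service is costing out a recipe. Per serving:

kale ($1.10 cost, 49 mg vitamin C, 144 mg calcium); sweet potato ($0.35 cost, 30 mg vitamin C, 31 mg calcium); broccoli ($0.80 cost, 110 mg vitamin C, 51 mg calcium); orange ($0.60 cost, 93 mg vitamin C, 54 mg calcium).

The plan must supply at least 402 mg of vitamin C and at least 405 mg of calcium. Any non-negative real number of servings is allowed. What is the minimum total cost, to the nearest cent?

$3.76

This is a tiny linear program; its minimum lies at a vertex of the feasible set. List the vertices and price them.
kale only: max(402/49, 405/144) = 8.204 servings → $9.02.
sweet potato only: max(402/30, 405/31) = 13.4 servings → $4.69.
broccoli only: max(402/110, 405/51) = 7.941 servings → $6.35.
orange only: max(402/93, 405/54) = 7.5 servings → $4.50.
kale + sweet potato: the both-tight solution has a negative serving — not a feasible corner.
kale + broccoli with both tight: 1.803 servings and 2.852 servings → $4.26.
kale + orange with both tight: 1.485 servings and 3.54 servings → $3.76.
sweet potato + broccoli with both tight: 12.79 servings and 0.166 servings → $4.61.
sweet potato + orange with both tight: 12.63 servings and 0.247 servings → $4.57.
broccoli + orange: intersection lies outside the first quadrant.
So the least-cost plan costs $3.76.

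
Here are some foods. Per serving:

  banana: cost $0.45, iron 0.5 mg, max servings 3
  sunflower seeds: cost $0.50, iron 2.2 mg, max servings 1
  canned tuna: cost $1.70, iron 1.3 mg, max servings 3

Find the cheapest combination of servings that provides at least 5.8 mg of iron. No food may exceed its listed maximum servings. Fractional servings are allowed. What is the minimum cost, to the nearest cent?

$4.60

Cost per mg of iron: sunflower seeds $0.2273, banana $0.9000, canned tuna $1.3077.
Take 1 serving of sunflower seeds: +2.2 mg iron for $0.50 (total $0.50, still need 3.6 mg).
Take 3 servings of banana: +1.5 mg iron for $1.35 (total $1.85, still need 2.1 mg).
Take 1.615 servings of canned tuna: +2.1 mg iron for $2.75 (total $4.60, still need 0.0 mg).
Filling from the cheapest source first is optimal under one linear minimum: $4.60.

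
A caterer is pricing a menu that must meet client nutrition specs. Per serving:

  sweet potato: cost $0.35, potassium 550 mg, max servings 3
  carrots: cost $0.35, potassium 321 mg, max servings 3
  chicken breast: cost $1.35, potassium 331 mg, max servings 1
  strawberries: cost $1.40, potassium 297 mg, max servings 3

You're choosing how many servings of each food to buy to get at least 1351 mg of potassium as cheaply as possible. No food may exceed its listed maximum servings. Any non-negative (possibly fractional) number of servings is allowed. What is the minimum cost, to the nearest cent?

$0.86

Cost per mg of potassium: sweet potato $0.0006, carrots $0.0011, chicken breast $0.0041, strawberries $0.0047.
Take 2.456 servings of sweet potato: +1351.0 mg potassium for $0.86 (total $0.86, still need 0.0 mg).
Greedy by cheapest-per-mg is optimal for a single linear constraint, so the minimum cost is $0.86.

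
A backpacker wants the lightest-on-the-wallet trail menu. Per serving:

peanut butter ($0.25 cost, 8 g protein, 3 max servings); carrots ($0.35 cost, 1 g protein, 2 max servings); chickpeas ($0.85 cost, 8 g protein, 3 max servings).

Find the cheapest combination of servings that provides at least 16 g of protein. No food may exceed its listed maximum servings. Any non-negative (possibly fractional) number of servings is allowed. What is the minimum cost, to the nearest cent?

$0.50

Cost per g of protein: peanut butter $0.0312, chickpeas $0.1062, carrots $0.3500.
Take 2 servings of peanut butter: +16.0 g protein for $0.50 (total $0.50, still need 0.0 g).
Filling from the cheapest source first is optimal under one linear minimum: $0.50.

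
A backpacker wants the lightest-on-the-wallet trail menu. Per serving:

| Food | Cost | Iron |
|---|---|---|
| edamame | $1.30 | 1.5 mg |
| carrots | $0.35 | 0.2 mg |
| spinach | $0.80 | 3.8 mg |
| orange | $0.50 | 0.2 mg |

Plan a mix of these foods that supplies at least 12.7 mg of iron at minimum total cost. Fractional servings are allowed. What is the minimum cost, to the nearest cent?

Cost per mg of iron: spinach $0.2105, edamame $0.8667, carrots $1.7500, orange $2.5000.
With no serving limits, use only spinach: 12.7 mg / 3.8 mg = 3.342 servings × $0.80 = $2.67.

$2.67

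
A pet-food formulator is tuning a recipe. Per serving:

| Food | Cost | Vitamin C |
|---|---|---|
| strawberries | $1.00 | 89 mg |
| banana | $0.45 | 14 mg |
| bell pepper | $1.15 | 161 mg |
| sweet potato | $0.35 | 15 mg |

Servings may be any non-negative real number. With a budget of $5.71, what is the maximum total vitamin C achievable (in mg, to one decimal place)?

799.4 mg

Vitamin C per dollar: bell pepper 140, strawberries 89, sweet potato 42.86, banana 31.11.
With no serving limits, spend the whole cost allowance on bell pepper: $5.71 / $1.15 × 161 mg = 799.4 mg.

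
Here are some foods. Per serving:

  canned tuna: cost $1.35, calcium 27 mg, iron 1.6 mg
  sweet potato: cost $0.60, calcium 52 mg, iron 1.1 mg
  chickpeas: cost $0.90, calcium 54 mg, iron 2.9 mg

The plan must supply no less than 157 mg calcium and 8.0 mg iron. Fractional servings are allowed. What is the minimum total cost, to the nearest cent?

canned tuna only: max(157/27, 8.0/1.6) = 5.815 servings → $7.85.
sweet potato only: max(157/52, 8.0/1.1) = 7.273 servings → $4.36.
chickpeas only: max(157/54, 8.0/2.9) = 2.907 servings → $2.62.
canned tuna + sweet potato with both tight: 4.548 servings and 0.6579 servings → $6.53.
canned tuna + chickpeas: intersection lies outside the first quadrant.
sweet potato + chickpeas with both tight: 0.2549 servings and 2.662 servings → $2.55.
So the least-cost plan costs $2.55.

$2.55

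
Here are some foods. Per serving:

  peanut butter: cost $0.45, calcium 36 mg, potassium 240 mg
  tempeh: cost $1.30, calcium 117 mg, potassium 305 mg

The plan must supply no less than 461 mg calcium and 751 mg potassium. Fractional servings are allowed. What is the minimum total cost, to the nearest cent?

$5.12

Two binding constraints pin down two serving amounts, so the optimal mix uses at most two foods. The candidates are each food alone (scaled to the tighter of calcium/potassium) and each pair with both constraints tight.
peanut butter only: max(461/36, 751/240) = 12.81 servings → $5.76.
tempeh only: max(461/117, 751/305) = 3.94 servings → $5.12.
peanut butter + tempeh with both targets exact would need a negative amount; discard.
The minimum over all feasible corners is $5.12.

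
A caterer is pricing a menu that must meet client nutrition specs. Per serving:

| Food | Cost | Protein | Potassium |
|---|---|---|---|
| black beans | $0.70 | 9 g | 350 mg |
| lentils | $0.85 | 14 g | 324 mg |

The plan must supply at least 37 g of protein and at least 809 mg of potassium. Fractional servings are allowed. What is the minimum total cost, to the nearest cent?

$2.25

For a min-cost LP with two ≥-constraints, a basic feasible solution has at most two positive variables.
black beans only: max(37/9, 809/350) = 4.111 servings → $2.88.
lentils only: max(37/14, 809/324) = 2.643 servings → $2.25.
black beans + lentils: intersection lies outside the first quadrant.
Cheapest feasible corner: $2.25.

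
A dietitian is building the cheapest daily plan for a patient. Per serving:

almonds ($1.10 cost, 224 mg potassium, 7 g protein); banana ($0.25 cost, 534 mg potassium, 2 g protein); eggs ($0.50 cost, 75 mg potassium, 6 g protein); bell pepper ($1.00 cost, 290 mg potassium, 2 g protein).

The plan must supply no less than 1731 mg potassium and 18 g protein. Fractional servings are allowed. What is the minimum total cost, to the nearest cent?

$1.75

At the optimum either one food covers both requirements or two foods hit both targets exactly; no other combination can be cheaper.
almonds only: max(1731/224, 18/7) = 7.728 servings → $8.50.
banana only: max(1731/534, 18/2) = 9 servings → $2.25.
eggs only: max(1731/75, 18/6) = 23.08 servings → $11.54.
bell pepper only: max(1731/290, 18/2) = 9 servings → $9.00.
almonds + banana with both tight: 1.869 servings and 2.457 servings → $2.67.
almonds + eggs with both targets exact would need a negative amount; discard.
almonds + bell pepper with both tight: 1.111 servings and 5.111 servings → $6.33.
banana + eggs with both tight: 2.959 servings and 2.014 servings → $1.75.
banana + bell pepper: intersection lies outside the first quadrant.
eggs + bell pepper with both tight: 1.106 servings and 5.683 servings → $6.24.
So the least-cost plan costs $1.75.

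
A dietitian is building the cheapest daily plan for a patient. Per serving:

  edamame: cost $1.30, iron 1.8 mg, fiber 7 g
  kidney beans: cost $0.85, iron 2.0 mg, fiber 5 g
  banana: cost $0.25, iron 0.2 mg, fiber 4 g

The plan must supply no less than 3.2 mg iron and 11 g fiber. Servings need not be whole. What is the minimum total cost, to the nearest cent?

$1.50

edamame only: max(3.2/1.8, 11/7) = 1.778 servings → $2.31.
kidney beans only: max(3.2/2.0, 11/5) = 2.2 servings → $1.87.
banana only: max(3.2/0.2, 11/4) = 16 servings → $4.00.
edamame + kidney beans with both tight: 1.2 servings and 0.52 servings → $2.00.
edamame + banana: the both-tight solution has a negative serving — not a feasible corner.
kidney beans + banana with both tight: 1.514 servings and 0.8571 servings → $1.50.
So the least-cost plan costs $1.50.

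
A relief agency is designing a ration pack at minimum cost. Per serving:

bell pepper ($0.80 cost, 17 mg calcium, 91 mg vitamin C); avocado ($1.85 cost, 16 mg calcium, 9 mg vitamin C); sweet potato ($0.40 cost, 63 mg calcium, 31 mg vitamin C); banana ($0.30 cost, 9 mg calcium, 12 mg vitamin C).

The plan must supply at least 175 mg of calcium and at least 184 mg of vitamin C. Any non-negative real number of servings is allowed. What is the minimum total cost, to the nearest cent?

Compare the cost at each extreme point of the feasible region.
bell pepper only: max(175/17, 184/91) = 10.29 servings → $8.24.
avocado only: max(175/16, 184/9) = 20.44 servings → $37.82.
sweet potato only: max(175/63, 184/31) = 5.935 servings → $2.37.
banana only: max(175/9, 184/12) = 19.44 servings → $5.83.
bell pepper + avocado with both tight: 1.051 servings and 9.821 servings → $19.01.
bell pepper + sweet potato with both tight: 1.185 servings and 2.458 servings → $1.93.
bell pepper + banana with both targets exact would need a negative amount; discard.
avocado + sweet potato: intersection lies outside the first quadrant.
avocado + banana with both tight: 4 servings and 12.33 servings → $11.10.
sweet potato + banana with both tight: 0.9308 servings and 12.93 servings → $4.25.
The minimum over all feasible corners is $1.93.

$1.93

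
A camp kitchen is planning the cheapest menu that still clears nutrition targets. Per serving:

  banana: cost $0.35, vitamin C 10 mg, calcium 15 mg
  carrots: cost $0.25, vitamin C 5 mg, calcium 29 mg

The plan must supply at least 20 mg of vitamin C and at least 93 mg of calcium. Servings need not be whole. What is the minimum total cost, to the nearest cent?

$0.92

For a min-cost LP with two ≥-constraints, a basic feasible solution has at most two positive variables.
banana only: max(20/10, 93/15) = 6.2 servings → $2.17.
carrots only: max(20/5, 93/29) = 4 servings → $1.00.
banana + carrots with both tight: 0.5349 servings and 2.93 servings → $0.92.
The minimum over all feasible corners is $0.92.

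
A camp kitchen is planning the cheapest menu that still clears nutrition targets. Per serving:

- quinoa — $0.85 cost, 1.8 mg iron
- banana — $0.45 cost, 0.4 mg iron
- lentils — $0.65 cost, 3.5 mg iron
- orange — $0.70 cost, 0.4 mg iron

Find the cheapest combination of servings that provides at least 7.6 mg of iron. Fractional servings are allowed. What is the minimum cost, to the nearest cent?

Cost per mg of iron: lentils $0.1857, quinoa $0.4722, banana $1.1250, orange $1.7500.
With no serving limits, use only lentils: 7.6 mg / 3.5 mg = 2.171 servings × $0.65 = $1.41.

$1.41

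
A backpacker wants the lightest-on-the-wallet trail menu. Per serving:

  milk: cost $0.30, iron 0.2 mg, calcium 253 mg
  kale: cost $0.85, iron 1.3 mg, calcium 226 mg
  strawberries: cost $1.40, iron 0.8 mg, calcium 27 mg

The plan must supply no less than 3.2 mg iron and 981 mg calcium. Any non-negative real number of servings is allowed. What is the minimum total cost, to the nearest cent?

milk only: max(3.2/0.2, 981/253) = 16 servings → $4.80.
kale only: max(3.2/1.3, 981/226) = 4.341 servings → $3.69.
strawberries only: max(3.2/0.8, 981/27) = 36.33 servings → $50.87.
milk + kale with both tight: 1.946 servings and 2.162 servings → $2.42.
milk + strawberries with both tight: 3.545 servings and 3.114 servings → $5.42.
kale + strawberries: the both-tight solution has a negative serving — not a feasible corner.
So the least-cost plan costs $2.42.

$2.42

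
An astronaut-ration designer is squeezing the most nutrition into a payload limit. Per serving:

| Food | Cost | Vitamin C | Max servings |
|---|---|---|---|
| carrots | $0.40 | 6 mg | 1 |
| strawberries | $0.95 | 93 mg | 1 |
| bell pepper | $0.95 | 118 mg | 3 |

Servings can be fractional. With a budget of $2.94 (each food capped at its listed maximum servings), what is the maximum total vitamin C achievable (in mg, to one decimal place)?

Vitamin C per dollar: bell pepper 124.2, strawberries 97.89, carrots 15.
Take 3 servings of bell pepper: spends $2.85, +354.0 mg vitamin C (running total 354.0 mg).
Take 0.09474 servings of strawberries: spends $0.09, +8.8 mg vitamin C (running total 362.8 mg).
Filling greedily by vitamin C-per-dollar is optimal for one linear limit, giving 362.8 mg.

362.8 mg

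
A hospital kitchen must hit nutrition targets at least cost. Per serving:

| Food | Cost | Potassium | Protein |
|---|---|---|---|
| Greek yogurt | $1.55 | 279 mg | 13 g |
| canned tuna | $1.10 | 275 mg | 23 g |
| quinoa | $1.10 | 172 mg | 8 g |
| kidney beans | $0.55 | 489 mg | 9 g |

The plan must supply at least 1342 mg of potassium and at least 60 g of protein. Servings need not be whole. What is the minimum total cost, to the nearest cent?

$3.07

For a min-cost LP with two ≥-constraints, a basic feasible solution has at most two positive variables.
Greek yogurt only: max(1342/279, 60/13) = 4.81 servings → $7.46.
canned tuna only: max(1342/275, 60/23) = 4.88 servings → $5.37.
quinoa only: max(1342/172, 60/8) = 7.802 servings → $8.58.
kidney beans only: max(1342/489, 60/9) = 6.667 servings → $3.67.
Greek yogurt + canned tuna with both targets exact would need a negative amount; discard.
Greek yogurt + quinoa: the both-tight solution has a negative serving — not a feasible corner.
Greek yogurt + kidney beans with both tight: 4.488 servings and 0.1836 servings → $7.06.
canned tuna + quinoa: the both-tight solution has a negative serving — not a feasible corner.
canned tuna + kidney beans with both tight: 1.968 servings and 1.638 servings → $3.07.
quinoa + kidney beans with both tight: 7.302 servings and 0.176 servings → $8.13.
Cheapest feasible corner: $3.07.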